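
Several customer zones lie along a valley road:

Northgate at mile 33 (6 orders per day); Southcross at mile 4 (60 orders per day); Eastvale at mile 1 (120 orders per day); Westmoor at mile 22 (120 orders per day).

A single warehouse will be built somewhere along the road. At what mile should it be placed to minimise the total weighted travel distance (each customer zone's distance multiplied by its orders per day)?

x = 4

For a sum of weighted absolute distances on a line, the optimum is the weighted median (not the mean). Total weight W = 306; half-weight = 153.
Sort by position and accumulate weight:
  mile 1 (Eastvale, w=120) → cum 120
  mile 4 (Southcross, w=60) → cum 180  ≥ 153 → median here
  mile 22 (Westmoor, w=120) → cum 300
  mile 33 (Northgate, w=6) → cum 306
Optimal location: mile 4.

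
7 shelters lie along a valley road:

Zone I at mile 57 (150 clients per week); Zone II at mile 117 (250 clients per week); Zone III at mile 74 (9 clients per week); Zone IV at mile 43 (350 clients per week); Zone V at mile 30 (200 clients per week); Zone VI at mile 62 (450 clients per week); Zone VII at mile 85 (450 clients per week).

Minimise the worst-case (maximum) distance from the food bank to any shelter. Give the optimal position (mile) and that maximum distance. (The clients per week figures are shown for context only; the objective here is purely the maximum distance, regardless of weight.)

location 73.5, max distance 43.5

The 1-center on a line is the midpoint of the two extreme points: leftmost at 30, rightmost at 117.
Optimal location = (30 + 117)/2 = 73.5; maximum distance = (117 − 30)/2 = 43.5.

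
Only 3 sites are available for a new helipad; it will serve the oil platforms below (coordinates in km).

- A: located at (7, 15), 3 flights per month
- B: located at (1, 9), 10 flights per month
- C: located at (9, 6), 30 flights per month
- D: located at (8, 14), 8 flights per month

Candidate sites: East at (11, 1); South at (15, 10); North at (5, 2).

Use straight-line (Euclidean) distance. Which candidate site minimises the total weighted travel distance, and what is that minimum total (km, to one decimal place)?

Total weighted distance at each candidate:
  East (11, 1): total = 440.0
  South (15, 10): total = 449.5
  North (5, 2): total = 388.7
Minimum is at North with total 388.7 km.

North, total 388.7 km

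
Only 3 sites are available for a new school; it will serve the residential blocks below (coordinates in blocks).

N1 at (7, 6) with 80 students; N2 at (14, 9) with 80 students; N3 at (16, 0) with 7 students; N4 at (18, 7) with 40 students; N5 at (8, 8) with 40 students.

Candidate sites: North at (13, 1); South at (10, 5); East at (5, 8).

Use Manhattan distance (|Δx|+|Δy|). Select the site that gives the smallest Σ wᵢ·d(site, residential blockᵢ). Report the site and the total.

Total weighted distance at each candidate:
  North (13, 1): total = 2548
  South (10, 5): total = 1637
  East (5, 8): total = 1933
Minimum is at South with total 1637 blocks.

South, total 1637 blocks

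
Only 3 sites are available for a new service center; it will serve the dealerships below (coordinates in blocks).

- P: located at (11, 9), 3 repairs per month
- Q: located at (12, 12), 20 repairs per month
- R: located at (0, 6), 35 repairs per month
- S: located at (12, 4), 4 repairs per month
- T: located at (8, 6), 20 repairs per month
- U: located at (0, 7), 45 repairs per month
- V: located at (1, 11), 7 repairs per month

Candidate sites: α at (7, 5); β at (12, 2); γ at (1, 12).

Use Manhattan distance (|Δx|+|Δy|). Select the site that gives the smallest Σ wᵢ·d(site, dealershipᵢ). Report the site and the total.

α, total 1097 blocks

Total weighted distance at each candidate:
  α (7, 5): total = 1097
  β (12, 2): total = 1857
  γ (1, 12): total = 1117
Minimum is at α with total 1097 blocks.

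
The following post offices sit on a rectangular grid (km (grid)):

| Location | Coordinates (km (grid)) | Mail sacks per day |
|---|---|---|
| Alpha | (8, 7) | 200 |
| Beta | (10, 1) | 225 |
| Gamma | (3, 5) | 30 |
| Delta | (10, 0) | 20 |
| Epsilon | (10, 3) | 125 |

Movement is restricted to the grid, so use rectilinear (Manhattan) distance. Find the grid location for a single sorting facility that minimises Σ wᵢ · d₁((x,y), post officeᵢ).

Manhattan distance separates: Σwᵢ(|x−xᵢ|+|y−yᵢ|) = Σwᵢ|x−xᵢ| + Σwᵢ|y−yᵢ|, so x and y are optimised independently as 1-D weighted medians.
Total weight W = 600; half = 300.
x-coordinate, sorted with cumulative weight:
  x=3 (Gamma, w=30) cum 30
  x=8 (Alpha, w=200) cum 230
  x=10 (Beta, w=225) cum 455  ← median
  x=10 (Delta, w=20) cum 475
  x=10 (Epsilon, w=125) cum 600
⇒ x* = 10
y-coordinate, sorted with cumulative weight:
  y=0 (Delta, w=20) cum 20
  y=1 (Beta, w=225) cum 245
  y=3 (Epsilon, w=125) cum 370  ← median
  y=5 (Gamma, w=30) cum 400
  y=7 (Alpha, w=200) cum 600
⇒ y* = 3

(10, 3)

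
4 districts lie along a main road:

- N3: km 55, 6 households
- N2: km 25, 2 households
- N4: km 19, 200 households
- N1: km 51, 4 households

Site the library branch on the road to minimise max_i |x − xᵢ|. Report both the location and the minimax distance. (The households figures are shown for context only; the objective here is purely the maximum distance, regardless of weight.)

location 37, max distance 18

The 1-center on a line is the midpoint of the two extreme points: leftmost at 19, rightmost at 55.
Optimal location = (19 + 55)/2 = 37; maximum distance = (55 − 19)/2 = 18.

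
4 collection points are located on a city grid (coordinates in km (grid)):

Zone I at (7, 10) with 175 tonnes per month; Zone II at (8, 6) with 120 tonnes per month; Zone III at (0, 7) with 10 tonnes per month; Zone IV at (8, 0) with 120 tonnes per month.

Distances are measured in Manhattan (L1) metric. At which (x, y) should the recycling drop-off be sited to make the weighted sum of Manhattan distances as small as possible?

(8, 6)

Manhattan distance separates: Σwᵢ(|x−xᵢ|+|y−yᵢ|) = Σwᵢ|x−xᵢ| + Σwᵢ|y−yᵢ|, so x and y are optimised independently as 1-D weighted medians.
Total weight W = 425; half = 212.5.
x-coordinate, sorted with cumulative weight:
  x=0 (Zone III, w=10) cum 10
  x=7 (Zone I, w=175) cum 185
  x=8 (Zone II, w=120) cum 305  ← median
  x=8 (Zone IV, w=120) cum 425
⇒ x* = 8
y-coordinate, sorted with cumulative weight:
  y=0 (Zone IV, w=120) cum 120
  y=6 (Zone II, w=120) cum 240  ← median
  y=7 (Zone III, w=10) cum 250
  y=10 (Zone I, w=175) cum 425
⇒ y* = 6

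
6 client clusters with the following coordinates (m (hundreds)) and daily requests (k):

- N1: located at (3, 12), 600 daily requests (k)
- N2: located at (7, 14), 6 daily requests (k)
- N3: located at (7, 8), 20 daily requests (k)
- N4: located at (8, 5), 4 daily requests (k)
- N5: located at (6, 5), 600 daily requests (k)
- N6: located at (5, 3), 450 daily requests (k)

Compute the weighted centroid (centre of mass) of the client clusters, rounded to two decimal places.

The minimiser of Σwᵢ‖p−pᵢ‖² is the weighted centroid p* = (Σwᵢpᵢ)/(Σwᵢ).
Σwᵢ = 1680.
Σwᵢxᵢ = 600·3 + 6·7 + 20·7 + 4·8 + 600·6 + 450·5 = 7864.
Σwᵢyᵢ = 600·12 + 6·14 + 20·8 + 4·5 + 600·5 + 450·3 = 11814.
x* = 7864/1680 = 4.68, y* = 11814/1680 = 7.03.

(4.68, 7.03)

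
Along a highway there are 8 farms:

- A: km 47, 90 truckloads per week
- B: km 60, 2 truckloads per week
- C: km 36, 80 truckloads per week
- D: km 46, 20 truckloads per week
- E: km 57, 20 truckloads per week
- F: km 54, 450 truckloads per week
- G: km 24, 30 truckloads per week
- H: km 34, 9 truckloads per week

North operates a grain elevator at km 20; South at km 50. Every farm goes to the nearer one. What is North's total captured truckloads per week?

39

The indifferent point is the midpoint (20+50)/2 = 35; farms left of it (closer to North at 20) go to North, those right go to South.
  G at 24 (w=30) → North
  H at 34 (w=9) → North
  C at 36 (w=80) → South
  D at 46 (w=20) → South
  A at 47 (w=90) → South
  F at 54 (w=450) → South
  E at 57 (w=20) → South
  B at 60 (w=2) → South
North captures 39; South captures 662.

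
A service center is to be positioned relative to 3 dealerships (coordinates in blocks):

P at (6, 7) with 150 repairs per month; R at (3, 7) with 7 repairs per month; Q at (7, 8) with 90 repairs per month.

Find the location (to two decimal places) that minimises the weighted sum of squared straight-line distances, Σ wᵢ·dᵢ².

(6.28, 7.36)

The minimiser of Σwᵢ‖p−pᵢ‖² is the weighted centroid p* = (Σwᵢpᵢ)/(Σwᵢ).
Σwᵢ = 247.
Σwᵢxᵢ = 150·6 + 7·3 + 90·7 = 1551.
Σwᵢyᵢ = 150·7 + 7·7 + 90·8 = 1819.
x* = 1551/247 = 6.28, y* = 1819/247 = 7.36.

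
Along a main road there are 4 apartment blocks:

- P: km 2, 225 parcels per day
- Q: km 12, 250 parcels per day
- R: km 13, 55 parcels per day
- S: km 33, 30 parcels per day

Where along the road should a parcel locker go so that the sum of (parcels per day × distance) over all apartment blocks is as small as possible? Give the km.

x = 12

For a sum of weighted absolute distances on a line, the optimum is the weighted median (not the mean). Total weight W = 560; half-weight = 280.
Sort by position and accumulate weight:
  km 2 (P, w=225) → cum 225
  km 12 (Q, w=250) → cum 475  ≥ 280 → median here
  km 13 (R, w=55) → cum 530
  km 33 (S, w=30) → cum 560
Optimal location: km 12.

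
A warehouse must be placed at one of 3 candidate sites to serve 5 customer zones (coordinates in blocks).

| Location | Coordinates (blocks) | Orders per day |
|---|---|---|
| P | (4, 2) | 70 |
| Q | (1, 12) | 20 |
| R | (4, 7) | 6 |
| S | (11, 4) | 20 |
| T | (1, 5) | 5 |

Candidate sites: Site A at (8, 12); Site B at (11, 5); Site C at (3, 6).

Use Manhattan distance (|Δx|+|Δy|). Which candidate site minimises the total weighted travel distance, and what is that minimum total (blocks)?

Total weighted distance at each candidate:
  Site A (8, 12): total = 1464
  Site B (11, 5): total = 1164
  Site C (3, 6): total = 737
Minimum is at Site C with total 737 blocks.

Site C, total 737 blocks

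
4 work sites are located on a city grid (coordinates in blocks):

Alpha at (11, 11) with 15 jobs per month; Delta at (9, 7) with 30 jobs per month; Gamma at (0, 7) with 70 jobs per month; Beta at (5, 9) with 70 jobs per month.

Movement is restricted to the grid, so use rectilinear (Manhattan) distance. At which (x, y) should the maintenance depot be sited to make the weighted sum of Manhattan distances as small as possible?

(5, 7)

Manhattan distance separates: Σwᵢ(|x−xᵢ|+|y−yᵢ|) = Σwᵢ|x−xᵢ| + Σwᵢ|y−yᵢ|, so x and y are optimised independently as 1-D weighted medians.
Total weight W = 185; half = 92.5.
x-coordinate, sorted with cumulative weight:
  x=0 (Gamma, w=70) cum 70
  x=5 (Beta, w=70) cum 140  ← median
  x=9 (Delta, w=30) cum 170
  x=11 (Alpha, w=15) cum 185
⇒ x* = 5
y-coordinate, sorted with cumulative weight:
  y=7 (Delta, w=30) cum 30
  y=7 (Gamma, w=70) cum 100  ← median
  y=9 (Beta, w=70) cum 170
  y=11 (Alpha, w=15) cum 185
⇒ y* = 7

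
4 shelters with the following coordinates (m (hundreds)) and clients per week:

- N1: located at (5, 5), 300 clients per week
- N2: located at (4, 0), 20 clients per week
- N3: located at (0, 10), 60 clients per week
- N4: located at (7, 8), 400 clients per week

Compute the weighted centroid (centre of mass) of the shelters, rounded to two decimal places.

(5.62, 6.79)

The minimiser of Σwᵢ‖p−pᵢ‖² is the weighted centroid p* = (Σwᵢpᵢ)/(Σwᵢ).
Σwᵢ = 780.
Σwᵢxᵢ = 300·5 + 20·4 + 60·0 + 400·7 = 4380.
Σwᵢyᵢ = 300·5 + 20·0 + 60·10 + 400·8 = 5300.
x* = 4380/780 = 5.62, y* = 5300/780 = 6.79.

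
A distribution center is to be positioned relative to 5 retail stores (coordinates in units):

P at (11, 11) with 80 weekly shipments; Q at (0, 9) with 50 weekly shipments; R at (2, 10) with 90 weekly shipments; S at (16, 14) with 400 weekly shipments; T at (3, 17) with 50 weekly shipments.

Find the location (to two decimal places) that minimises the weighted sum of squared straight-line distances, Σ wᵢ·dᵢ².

The minimiser of Σwᵢ‖p−pᵢ‖² is the weighted centroid p* = (Σwᵢpᵢ)/(Σwᵢ).
Σwᵢ = 670.
Σwᵢxᵢ = 80·11 + 50·0 + 90·2 + 400·16 + 50·3 = 7610.
Σwᵢyᵢ = 80·11 + 50·9 + 90·10 + 400·14 + 50·17 = 8680.
x* = 7610/670 = 11.36, y* = 8680/670 = 12.96.

(11.36, 12.96)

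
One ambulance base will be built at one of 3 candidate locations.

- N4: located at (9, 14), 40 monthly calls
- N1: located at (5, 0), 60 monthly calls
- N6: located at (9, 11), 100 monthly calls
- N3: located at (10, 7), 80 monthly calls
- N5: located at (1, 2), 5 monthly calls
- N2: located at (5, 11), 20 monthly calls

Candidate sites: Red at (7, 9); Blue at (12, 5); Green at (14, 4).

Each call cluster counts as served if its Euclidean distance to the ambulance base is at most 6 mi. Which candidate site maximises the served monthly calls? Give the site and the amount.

Coverage radius r = 6 mi; a point is covered iff (Δx)²+(Δy)² ≤ 6² = 36.
  Red (7, 9): covers {N4, N6, N3, N2} → 240
  Blue (12, 5): covers {N3} → 80
  Green (14, 4): covers {N3} → 80
Maximum coverage at Red: 240 monthly calls.

Red, covering 240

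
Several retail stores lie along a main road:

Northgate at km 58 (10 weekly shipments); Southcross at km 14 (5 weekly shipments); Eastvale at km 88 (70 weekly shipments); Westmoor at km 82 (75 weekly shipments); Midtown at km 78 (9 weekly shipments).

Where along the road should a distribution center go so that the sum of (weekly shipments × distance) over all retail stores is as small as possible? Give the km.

For a sum of weighted absolute distances on a line, the optimum is the weighted median (not the mean). Total weight W = 169; half-weight = 84.5.
Sort by position and accumulate weight:
  km 14 (Southcross, w=5) → cum 5
  km 58 (Northgate, w=10) → cum 15
  km 78 (Midtown, w=9) → cum 24
  km 82 (Westmoor, w=75) → cum 99  ≥ 84.5 → median here
  km 88 (Eastvale, w=70) → cum 169
Optimal location: km 82.

x = 82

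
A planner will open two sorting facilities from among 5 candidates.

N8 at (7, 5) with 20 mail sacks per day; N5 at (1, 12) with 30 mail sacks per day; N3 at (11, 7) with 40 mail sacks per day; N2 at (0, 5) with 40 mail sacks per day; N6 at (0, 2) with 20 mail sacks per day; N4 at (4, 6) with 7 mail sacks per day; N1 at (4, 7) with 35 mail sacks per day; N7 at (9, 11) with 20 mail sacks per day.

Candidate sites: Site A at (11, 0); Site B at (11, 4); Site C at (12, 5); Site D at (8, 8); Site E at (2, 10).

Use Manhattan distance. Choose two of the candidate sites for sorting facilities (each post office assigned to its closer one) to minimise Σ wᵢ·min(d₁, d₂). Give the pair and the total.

{Site D, Site E}, total 1107

Evaluate every pair (each demand assigned to the nearer of the two):
  {Site D, Site E}: total = 1107
  {Site B, Site E}: total = 1167
  {Site C, Site E}: total = 1167
  {Site A, Site E}: total = 1407
  {Site B, Site D}: total = 1527
  {Site C, Site D}: total = 1547
  {Site A, Site D}: total = 1567
  {Site A, Site B}: total = 2093
  {Site A, Site C}: total = 2093
  {Site B, Site C}: total = 2093
Best pair: {Site D, Site E} with total 1107.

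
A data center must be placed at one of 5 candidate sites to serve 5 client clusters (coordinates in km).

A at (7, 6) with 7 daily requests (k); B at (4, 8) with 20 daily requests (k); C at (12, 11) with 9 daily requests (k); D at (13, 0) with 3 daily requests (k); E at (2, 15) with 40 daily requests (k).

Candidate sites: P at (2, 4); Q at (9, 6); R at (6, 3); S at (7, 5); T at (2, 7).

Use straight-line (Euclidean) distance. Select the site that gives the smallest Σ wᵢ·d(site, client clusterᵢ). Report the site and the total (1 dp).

Total weighted distance at each candidate:
  P (2, 4): total = 712.1
  Q (9, 6): total = 651.9
  R (6, 3): total = 748.7
  S (7, 5): total = 632.8
  T (2, 7): total = 536.5
Minimum is at T with total 536.5 km.

T, total 536.5 km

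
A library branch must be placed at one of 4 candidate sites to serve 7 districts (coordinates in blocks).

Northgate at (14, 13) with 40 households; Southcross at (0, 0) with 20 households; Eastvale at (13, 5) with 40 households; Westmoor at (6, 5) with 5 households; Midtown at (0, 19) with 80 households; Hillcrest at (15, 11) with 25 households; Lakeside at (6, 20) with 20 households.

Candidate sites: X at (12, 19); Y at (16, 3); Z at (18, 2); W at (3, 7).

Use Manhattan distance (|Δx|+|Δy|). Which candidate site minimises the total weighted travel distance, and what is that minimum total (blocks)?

Total weighted distance at each candidate:
  X (12, 19): total = 3015
  Y (16, 3): total = 4445
  Z (18, 2): total = 5095
  W (3, 7): total = 3305
Minimum is at X with total 3015 blocks.

X, total 3015 blocks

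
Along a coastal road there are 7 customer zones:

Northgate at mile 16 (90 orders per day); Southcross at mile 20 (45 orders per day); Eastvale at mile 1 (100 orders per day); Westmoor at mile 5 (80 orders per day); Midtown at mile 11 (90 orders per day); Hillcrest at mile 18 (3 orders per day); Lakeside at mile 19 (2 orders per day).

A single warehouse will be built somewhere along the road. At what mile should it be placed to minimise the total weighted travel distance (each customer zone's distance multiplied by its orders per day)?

x = 11

For a sum of weighted absolute distances on a line, the optimum is the weighted median (not the mean). Total weight W = 410; half-weight = 205.
Sort by position and accumulate weight:
  mile 1 (Eastvale, w=100) → cum 100
  mile 5 (Westmoor, w=80) → cum 180
  mile 11 (Midtown, w=90) → cum 270  ≥ 205 → median here
  mile 16 (Northgate, w=90) → cum 360
  mile 18 (Hillcrest, w=3) → cum 363
  mile 19 (Lakeside, w=2) → cum 365
  mile 20 (Southcross, w=45) → cum 410
Optimal location: mile 11.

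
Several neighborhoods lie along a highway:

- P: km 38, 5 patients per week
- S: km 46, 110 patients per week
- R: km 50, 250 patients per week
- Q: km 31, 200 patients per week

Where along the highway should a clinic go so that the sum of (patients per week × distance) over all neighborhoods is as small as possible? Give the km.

For a sum of weighted absolute distances on a line, the optimum is the weighted median (not the mean). Total weight W = 565; half-weight = 282.5.
Sort by position and accumulate weight:
  km 31 (Q, w=200) → cum 200
  km 38 (P, w=5) → cum 205
  km 46 (S, w=110) → cum 315  ≥ 282.5 → median here
  km 50 (R, w=250) → cum 565
Optimal location: km 46.

x = 46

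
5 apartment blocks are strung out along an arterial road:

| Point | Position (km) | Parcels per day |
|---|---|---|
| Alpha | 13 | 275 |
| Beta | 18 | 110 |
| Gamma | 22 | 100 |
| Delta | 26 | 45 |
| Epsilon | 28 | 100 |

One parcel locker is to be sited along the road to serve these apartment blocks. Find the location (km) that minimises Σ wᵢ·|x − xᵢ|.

For a sum of weighted absolute distances on a line, the optimum is the weighted median (not the mean). Total weight W = 630; half-weight = 315.
Sort by position and accumulate weight:
  km 13 (Alpha, w=275) → cum 275
  km 18 (Beta, w=110) → cum 385  ≥ 315 → median here
  km 22 (Gamma, w=100) → cum 485
  km 26 (Delta, w=45) → cum 530
  km 28 (Epsilon, w=100) → cum 630
Optimal location: km 18.

x = 18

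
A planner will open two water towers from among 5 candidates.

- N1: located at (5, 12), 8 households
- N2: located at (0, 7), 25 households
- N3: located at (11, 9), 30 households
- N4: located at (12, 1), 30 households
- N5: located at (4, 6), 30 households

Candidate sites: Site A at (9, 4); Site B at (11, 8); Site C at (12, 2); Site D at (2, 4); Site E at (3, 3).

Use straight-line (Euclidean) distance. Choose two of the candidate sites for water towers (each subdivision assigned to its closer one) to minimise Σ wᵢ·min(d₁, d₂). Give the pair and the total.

Evaluate every pair (each demand assigned to the nearer of the two):
  {Site B, Site D}: total = 474.8
  {Site C, Site D}: total = 485.5
  {Site B, Site E}: total = 519.7
  {Site A, Site D}: total = 532.2
  {Site C, Site E}: total = 535.8
  {Site A, Site E}: total = 580.3
  {Site B, Site C}: total = 612.2
  {Site A, Site B}: total = 613.7
  {Site A, Site C}: total = 661.8
  {Site D, Site E}: total = 819.9
Best pair: {Site B, Site D} with total 474.8.

{Site B, Site D}, total 474.8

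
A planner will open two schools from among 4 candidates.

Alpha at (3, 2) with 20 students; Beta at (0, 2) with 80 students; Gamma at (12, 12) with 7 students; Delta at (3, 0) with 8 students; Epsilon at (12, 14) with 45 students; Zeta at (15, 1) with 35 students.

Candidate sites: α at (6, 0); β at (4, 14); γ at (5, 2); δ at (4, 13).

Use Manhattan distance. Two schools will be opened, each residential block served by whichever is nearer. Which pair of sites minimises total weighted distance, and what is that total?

Evaluate every pair (each demand assigned to the nearer of the two):
  {β, γ}: total = 1287
  {γ, δ}: total = 1325
  {α, β}: total = 1544
  {α, δ}: total = 1582
  {α, γ}: total = 1788
  {β, δ}: total = 2780
Best pair: {β, γ} with total 1287.

{β, γ}, total 1287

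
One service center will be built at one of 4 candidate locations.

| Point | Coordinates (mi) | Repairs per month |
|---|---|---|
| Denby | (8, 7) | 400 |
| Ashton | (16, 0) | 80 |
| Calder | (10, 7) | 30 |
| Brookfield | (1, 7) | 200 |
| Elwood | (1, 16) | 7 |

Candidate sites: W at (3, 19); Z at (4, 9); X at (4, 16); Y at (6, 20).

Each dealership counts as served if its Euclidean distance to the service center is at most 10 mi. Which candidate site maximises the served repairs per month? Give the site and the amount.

Z, covering 637

Coverage radius r = 10 mi; a point is covered iff (Δx)²+(Δy)² ≤ 10² = 100.
  W (3, 19): covers {Elwood} → 7
  Z (4, 9): covers {Denby, Calder, Brookfield, Elwood} → 637
  X (4, 16): covers {Denby, Brookfield, Elwood} → 607
  Y (6, 20): covers {Elwood} → 7
Maximum coverage at Z: 637 repairs per month.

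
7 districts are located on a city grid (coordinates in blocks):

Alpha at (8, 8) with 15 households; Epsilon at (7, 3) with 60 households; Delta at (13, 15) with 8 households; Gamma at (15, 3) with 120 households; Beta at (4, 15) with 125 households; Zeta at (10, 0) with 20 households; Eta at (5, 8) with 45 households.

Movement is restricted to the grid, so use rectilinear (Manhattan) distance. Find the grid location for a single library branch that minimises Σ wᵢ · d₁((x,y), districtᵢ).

Manhattan distance separates: Σwᵢ(|x−xᵢ|+|y−yᵢ|) = Σwᵢ|x−xᵢ| + Σwᵢ|y−yᵢ|, so x and y are optimised independently as 1-D weighted medians.
Total weight W = 393; half = 196.5.
x-coordinate, sorted with cumulative weight:
  x=4 (Beta, w=125) cum 125
  x=5 (Eta, w=45) cum 170
  x=7 (Epsilon, w=60) cum 230  ← median
  x=8 (Alpha, w=15) cum 245
  x=10 (Zeta, w=20) cum 265
  x=13 (Delta, w=8) cum 273
  x=15 (Gamma, w=120) cum 393
⇒ x* = 7
y-coordinate, sorted with cumulative weight:
  y=0 (Zeta, w=20) cum 20
  y=3 (Epsilon, w=60) cum 80
  y=3 (Gamma, w=120) cum 200  ← median
  y=8 (Alpha, w=15) cum 215
  y=8 (Eta, w=45) cum 260
  y=15 (Delta, w=8) cum 268
  y=15 (Beta, w=125) cum 393
⇒ y* = 3

(7, 3)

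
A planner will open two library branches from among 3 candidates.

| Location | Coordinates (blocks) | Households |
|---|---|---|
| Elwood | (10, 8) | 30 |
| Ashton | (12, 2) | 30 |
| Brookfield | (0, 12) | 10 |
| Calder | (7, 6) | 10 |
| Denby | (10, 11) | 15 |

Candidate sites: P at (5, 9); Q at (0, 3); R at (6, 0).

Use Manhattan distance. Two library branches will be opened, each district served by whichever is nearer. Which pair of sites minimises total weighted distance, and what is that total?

{P, R}, total 655

Evaluate every pair (each demand assigned to the nearer of the two):
  {P, R}: total = 655
  {P, Q}: total = 805
  {Q, R}: total = 985
Best pair: {P, R} with total 655.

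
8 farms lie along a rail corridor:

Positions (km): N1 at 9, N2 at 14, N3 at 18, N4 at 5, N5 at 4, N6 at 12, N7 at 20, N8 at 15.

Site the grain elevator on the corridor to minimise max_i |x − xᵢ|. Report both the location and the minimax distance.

location 12, max distance 8

The 1-center on a line is the midpoint of the two extreme points: leftmost at 4, rightmost at 20.
Optimal location = (4 + 20)/2 = 12; maximum distance = (20 − 4)/2 = 8.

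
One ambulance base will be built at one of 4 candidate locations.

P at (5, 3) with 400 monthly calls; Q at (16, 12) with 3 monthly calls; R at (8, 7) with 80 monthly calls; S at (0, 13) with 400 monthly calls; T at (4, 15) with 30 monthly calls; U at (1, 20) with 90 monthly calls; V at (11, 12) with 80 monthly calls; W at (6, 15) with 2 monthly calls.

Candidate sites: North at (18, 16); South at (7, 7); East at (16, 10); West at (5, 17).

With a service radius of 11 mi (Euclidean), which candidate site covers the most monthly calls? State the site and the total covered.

Coverage radius r = 11 mi; a point is covered iff (Δx)²+(Δy)² ≤ 11² = 121.
  North (18, 16): covers {Q, V} → 83
  South (7, 7): covers {P, Q, R, S, T, V, W} → 995
  East (16, 10): covers {Q, R, V} → 163
  West (5, 17): covers {R, S, T, U, V, W} → 682
Maximum coverage at South: 995 monthly calls.

South, covering 995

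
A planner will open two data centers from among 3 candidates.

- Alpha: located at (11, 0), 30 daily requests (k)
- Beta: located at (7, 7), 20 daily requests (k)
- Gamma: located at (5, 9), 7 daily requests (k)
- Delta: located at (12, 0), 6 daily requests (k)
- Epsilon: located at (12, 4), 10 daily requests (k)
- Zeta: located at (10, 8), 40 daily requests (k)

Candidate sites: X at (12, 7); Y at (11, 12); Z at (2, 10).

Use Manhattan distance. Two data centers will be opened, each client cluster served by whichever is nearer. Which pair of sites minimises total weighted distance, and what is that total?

{X, Z}, total 560

Evaluate every pair (each demand assigned to the nearer of the two):
  {X, Z}: total = 560
  {X, Y}: total = 595
  {Y, Z}: total = 916
Best pair: {X, Z} with total 560.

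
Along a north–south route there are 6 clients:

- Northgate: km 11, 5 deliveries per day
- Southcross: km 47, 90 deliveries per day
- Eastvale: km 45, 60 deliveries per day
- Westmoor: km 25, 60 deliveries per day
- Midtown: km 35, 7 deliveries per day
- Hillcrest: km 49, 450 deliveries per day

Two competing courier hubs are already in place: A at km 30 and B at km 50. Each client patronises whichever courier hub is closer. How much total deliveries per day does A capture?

72

The indifferent point is the midpoint (30+50)/2 = 40; clients left of it (closer to A at 30) go to A, those right go to B.
  Northgate at 11 (w=5) → A
  Westmoor at 25 (w=60) → A
  Midtown at 35 (w=7) → A
  Eastvale at 45 (w=60) → B
  Southcross at 47 (w=90) → B
  Hillcrest at 49 (w=450) → B
A captures 72; B captures 600.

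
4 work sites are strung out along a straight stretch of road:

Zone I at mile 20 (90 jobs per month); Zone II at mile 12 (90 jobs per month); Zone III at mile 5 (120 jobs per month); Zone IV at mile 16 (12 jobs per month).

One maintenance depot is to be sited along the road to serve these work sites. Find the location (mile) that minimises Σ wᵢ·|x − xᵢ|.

x = 12

For a sum of weighted absolute distances on a line, the optimum is the weighted median (not the mean). Total weight W = 312; half-weight = 156.
Sort by position and accumulate weight:
  mile 5 (Zone III, w=120) → cum 120
  mile 12 (Zone II, w=90) → cum 210  ≥ 156 → median here
  mile 16 (Zone IV, w=12) → cum 222
  mile 20 (Zone I, w=90) → cum 312
Optimal location: mile 12.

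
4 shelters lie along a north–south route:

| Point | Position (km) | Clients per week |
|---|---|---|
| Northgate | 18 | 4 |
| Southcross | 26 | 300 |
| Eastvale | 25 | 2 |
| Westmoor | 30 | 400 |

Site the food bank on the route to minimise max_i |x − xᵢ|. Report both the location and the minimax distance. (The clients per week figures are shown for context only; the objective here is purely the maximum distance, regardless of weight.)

location 24, max distance 6

The 1-center on a line is the midpoint of the two extreme points: leftmost at 18, rightmost at 30.
Optimal location = (18 + 30)/2 = 24; maximum distance = (30 − 18)/2 = 6.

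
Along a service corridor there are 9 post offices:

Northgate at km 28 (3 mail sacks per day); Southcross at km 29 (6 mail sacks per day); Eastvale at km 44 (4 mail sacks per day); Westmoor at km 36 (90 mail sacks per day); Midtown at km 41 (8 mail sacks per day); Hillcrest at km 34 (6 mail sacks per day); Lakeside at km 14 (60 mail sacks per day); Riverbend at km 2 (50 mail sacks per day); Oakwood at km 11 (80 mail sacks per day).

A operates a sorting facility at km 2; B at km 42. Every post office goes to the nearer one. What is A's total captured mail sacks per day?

The indifferent point is the midpoint (2+42)/2 = 22; post offices left of it (closer to A at 2) go to A, those right go to B.
  Riverbend at 2 (w=50) → A
  Oakwood at 11 (w=80) → A
  Lakeside at 14 (w=60) → A
  Northgate at 28 (w=3) → B
  Southcross at 29 (w=6) → B
  Hillcrest at 34 (w=6) → B
  Westmoor at 36 (w=90) → B
  Midtown at 41 (w=8) → B
  Eastvale at 44 (w=4) → B
A captures 190; B captures 117.

190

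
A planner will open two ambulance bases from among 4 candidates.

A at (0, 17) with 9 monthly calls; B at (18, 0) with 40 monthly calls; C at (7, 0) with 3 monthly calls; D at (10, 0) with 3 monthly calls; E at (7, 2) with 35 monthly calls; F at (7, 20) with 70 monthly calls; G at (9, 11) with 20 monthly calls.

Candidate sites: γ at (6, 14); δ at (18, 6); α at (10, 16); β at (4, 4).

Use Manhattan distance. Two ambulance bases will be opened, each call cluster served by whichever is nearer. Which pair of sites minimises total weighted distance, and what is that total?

Evaluate every pair (each demand assigned to the nearer of the two):
  {γ, δ}: total = 1473
  {δ, α}: total = 1567
  {γ, β}: total = 1637
  {α, β}: total = 1655
  {δ, β}: total = 2189
  {γ, α}: total = 2199
Best pair: {γ, δ} with total 1473.

{γ, δ}, total 1473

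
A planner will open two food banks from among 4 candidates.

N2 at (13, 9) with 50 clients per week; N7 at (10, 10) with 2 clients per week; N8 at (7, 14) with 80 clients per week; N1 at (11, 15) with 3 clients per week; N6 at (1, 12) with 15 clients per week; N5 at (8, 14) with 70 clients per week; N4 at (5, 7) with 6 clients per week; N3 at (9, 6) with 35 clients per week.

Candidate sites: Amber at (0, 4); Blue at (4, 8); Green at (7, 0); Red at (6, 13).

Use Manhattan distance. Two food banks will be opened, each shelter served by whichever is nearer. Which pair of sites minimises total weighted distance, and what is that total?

{Blue, Red}, total 1252

Evaluate every pair (each demand assigned to the nearer of the two):
  {Blue, Red}: total = 1252
  {Green, Red}: total = 1367
  {Amber, Red}: total = 1437
  {Amber, Blue}: total = 2340
  {Blue, Green}: total = 2340
  {Amber, Green}: total = 3466
Best pair: {Blue, Red} with total 1252.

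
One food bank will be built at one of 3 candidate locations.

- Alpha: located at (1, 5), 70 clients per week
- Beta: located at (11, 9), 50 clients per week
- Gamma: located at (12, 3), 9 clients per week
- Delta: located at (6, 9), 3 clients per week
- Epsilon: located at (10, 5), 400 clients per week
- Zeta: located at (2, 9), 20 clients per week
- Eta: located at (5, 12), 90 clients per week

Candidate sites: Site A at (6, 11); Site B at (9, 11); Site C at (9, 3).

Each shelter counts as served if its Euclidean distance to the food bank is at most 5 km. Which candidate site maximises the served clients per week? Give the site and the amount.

Site C, covering 409

Coverage radius r = 5 km; a point is covered iff (Δx)²+(Δy)² ≤ 5² = 25.
  Site A (6, 11): covers {Delta, Zeta, Eta} → 113
  Site B (9, 11): covers {Beta, Delta, Eta} → 143
  Site C (9, 3): covers {Gamma, Epsilon} → 409
Maximum coverage at Site C: 409 clients per week.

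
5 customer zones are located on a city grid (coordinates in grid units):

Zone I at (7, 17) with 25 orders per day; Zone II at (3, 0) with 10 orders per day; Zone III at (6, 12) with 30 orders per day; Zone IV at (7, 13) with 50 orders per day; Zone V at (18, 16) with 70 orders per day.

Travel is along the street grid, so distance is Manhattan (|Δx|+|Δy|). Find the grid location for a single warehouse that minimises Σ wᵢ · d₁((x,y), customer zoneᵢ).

Manhattan distance separates: Σwᵢ(|x−xᵢ|+|y−yᵢ|) = Σwᵢ|x−xᵢ| + Σwᵢ|y−yᵢ|, so x and y are optimised independently as 1-D weighted medians.
Total weight W = 185; half = 92.5.
x-coordinate, sorted with cumulative weight:
  x=3 (Zone II, w=10) cum 10
  x=6 (Zone III, w=30) cum 40
  x=7 (Zone I, w=25) cum 65
  x=7 (Zone IV, w=50) cum 115  ← median
  x=18 (Zone V, w=70) cum 185
⇒ x* = 7
y-coordinate, sorted with cumulative weight:
  y=0 (Zone II, w=10) cum 10
  y=12 (Zone III, w=30) cum 40
  y=13 (Zone IV, w=50) cum 90
  y=16 (Zone V, w=70) cum 160  ← median
  y=17 (Zone I, w=25) cum 185
⇒ y* = 16

(7, 16)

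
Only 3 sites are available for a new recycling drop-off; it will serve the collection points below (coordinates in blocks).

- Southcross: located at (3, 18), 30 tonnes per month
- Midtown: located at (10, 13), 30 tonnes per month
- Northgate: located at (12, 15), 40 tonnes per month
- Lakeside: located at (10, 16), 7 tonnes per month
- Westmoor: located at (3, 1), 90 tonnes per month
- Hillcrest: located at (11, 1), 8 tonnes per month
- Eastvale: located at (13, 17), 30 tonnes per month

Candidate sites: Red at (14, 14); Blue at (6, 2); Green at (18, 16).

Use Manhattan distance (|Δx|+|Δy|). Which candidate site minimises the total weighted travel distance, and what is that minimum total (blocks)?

Blue, total 2974 blocks

Total weighted distance at each candidate:
  Red (14, 14): total = 3170
  Blue (6, 2): total = 2974
  Green (18, 16): total = 4232
Minimum is at Blue with total 2974 blocks.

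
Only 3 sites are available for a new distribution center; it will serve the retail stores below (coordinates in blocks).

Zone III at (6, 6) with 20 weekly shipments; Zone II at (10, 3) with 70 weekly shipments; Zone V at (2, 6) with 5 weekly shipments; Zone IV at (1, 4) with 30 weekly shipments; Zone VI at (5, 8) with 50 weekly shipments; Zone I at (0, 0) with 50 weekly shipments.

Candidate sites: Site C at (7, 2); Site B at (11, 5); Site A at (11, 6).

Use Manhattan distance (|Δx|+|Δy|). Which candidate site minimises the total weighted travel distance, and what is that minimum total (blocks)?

Site C, total 1515 blocks

Total weighted distance at each candidate:
  Site C (7, 2): total = 1515
  Site B (11, 5): total = 1960
  Site A (11, 6): total = 2035
Minimum is at Site C with total 1515 blocks.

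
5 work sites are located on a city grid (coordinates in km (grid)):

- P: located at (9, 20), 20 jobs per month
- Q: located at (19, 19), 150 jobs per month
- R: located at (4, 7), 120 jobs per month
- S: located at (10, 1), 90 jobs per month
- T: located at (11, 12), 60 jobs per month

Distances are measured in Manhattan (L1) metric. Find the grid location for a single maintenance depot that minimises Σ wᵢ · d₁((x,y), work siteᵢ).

(10, 12)

Manhattan distance separates: Σwᵢ(|x−xᵢ|+|y−yᵢ|) = Σwᵢ|x−xᵢ| + Σwᵢ|y−yᵢ|, so x and y are optimised independently as 1-D weighted medians.
Total weight W = 440; half = 220.
x-coordinate, sorted with cumulative weight:
  x=4 (R, w=120) cum 120
  x=9 (P, w=20) cum 140
  x=10 (S, w=90) cum 230  ← median
  x=11 (T, w=60) cum 290
  x=19 (Q, w=150) cum 440
⇒ x* = 10
y-coordinate, sorted with cumulative weight:
  y=1 (S, w=90) cum 90
  y=7 (R, w=120) cum 210
  y=12 (T, w=60) cum 270  ← median
  y=19 (Q, w=150) cum 420
  y=20 (P, w=20) cum 440
⇒ y* = 12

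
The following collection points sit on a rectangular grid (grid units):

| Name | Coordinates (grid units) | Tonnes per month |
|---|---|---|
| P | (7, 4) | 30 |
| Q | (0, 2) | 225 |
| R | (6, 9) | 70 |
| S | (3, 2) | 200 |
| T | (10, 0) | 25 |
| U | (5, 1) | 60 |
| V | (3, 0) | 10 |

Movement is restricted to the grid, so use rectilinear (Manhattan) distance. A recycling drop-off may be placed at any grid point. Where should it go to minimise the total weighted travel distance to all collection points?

(3, 2)

Manhattan distance separates: Σwᵢ(|x−xᵢ|+|y−yᵢ|) = Σwᵢ|x−xᵢ| + Σwᵢ|y−yᵢ|, so x and y are optimised independently as 1-D weighted medians.
Total weight W = 620; half = 310.
x-coordinate, sorted with cumulative weight:
  x=0 (Q, w=225) cum 225
  x=3 (S, w=200) cum 425  ← median
  x=3 (V, w=10) cum 435
  x=5 (U, w=60) cum 495
  x=6 (R, w=70) cum 565
  x=7 (P, w=30) cum 595
  x=10 (T, w=25) cum 620
⇒ x* = 3
y-coordinate, sorted with cumulative weight:
  y=0 (T, w=25) cum 25
  y=0 (V, w=10) cum 35
  y=1 (U, w=60) cum 95
  y=2 (Q, w=225) cum 320  ← median
  y=2 (S, w=200) cum 520
  y=4 (P, w=30) cum 550
  y=9 (R, w=70) cum 620
⇒ y* = 2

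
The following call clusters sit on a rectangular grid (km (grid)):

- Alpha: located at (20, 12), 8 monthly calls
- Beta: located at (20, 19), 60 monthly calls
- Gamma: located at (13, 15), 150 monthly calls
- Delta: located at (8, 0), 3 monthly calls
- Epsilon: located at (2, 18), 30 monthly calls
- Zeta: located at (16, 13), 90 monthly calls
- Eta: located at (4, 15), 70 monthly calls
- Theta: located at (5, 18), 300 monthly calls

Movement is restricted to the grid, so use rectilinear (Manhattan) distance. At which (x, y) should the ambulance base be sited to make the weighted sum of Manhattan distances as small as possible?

(5, 18)

Manhattan distance separates: Σwᵢ(|x−xᵢ|+|y−yᵢ|) = Σwᵢ|x−xᵢ| + Σwᵢ|y−yᵢ|, so x and y are optimised independently as 1-D weighted medians.
Total weight W = 711; half = 355.5.
x-coordinate, sorted with cumulative weight:
  x=2 (Epsilon, w=30) cum 30
  x=4 (Eta, w=70) cum 100
  x=5 (Theta, w=300) cum 400  ← median
  x=8 (Delta, w=3) cum 403
  x=13 (Gamma, w=150) cum 553
  x=16 (Zeta, w=90) cum 643
  x=20 (Alpha, w=8) cum 651
  x=20 (Beta, w=60) cum 711
⇒ x* = 5
y-coordinate, sorted with cumulative weight:
  y=0 (Delta, w=3) cum 3
  y=12 (Alpha, w=8) cum 11
  y=13 (Zeta, w=90) cum 101
  y=15 (Gamma, w=150) cum 251
  y=15 (Eta, w=70) cum 321
  y=18 (Epsilon, w=30) cum 351
  y=18 (Theta, w=300) cum 651  ← median
  y=19 (Beta, w=60) cum 711
⇒ y* = 18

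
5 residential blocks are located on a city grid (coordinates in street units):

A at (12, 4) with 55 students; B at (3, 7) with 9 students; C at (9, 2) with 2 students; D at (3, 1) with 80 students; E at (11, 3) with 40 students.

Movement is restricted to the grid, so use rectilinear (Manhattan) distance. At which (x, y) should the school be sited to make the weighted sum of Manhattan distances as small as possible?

(11, 3)

Manhattan distance separates: Σwᵢ(|x−xᵢ|+|y−yᵢ|) = Σwᵢ|x−xᵢ| + Σwᵢ|y−yᵢ|, so x and y are optimised independently as 1-D weighted medians.
Total weight W = 186; half = 93.
x-coordinate, sorted with cumulative weight:
  x=3 (B, w=9) cum 9
  x=3 (D, w=80) cum 89
  x=9 (C, w=2) cum 91
  x=11 (E, w=40) cum 131  ← median
  x=12 (A, w=55) cum 186
⇒ x* = 11
y-coordinate, sorted with cumulative weight:
  y=1 (D, w=80) cum 80
  y=2 (C, w=2) cum 82
  y=3 (E, w=40) cum 122  ← median
  y=4 (A, w=55) cum 177
  y=7 (B, w=9) cum 186
⇒ y* = 3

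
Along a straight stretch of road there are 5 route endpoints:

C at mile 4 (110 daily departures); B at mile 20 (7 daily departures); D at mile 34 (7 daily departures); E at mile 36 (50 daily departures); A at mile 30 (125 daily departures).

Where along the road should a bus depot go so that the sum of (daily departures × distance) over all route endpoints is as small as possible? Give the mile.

For a sum of weighted absolute distances on a line, the optimum is the weighted median (not the mean). Total weight W = 299; half-weight = 149.5.
Sort by position and accumulate weight:
  mile 4 (C, w=110) → cum 110
  mile 20 (B, w=7) → cum 117
  mile 30 (A, w=125) → cum 242  ≥ 149.5 → median here
  mile 34 (D, w=7) → cum 249
  mile 36 (E, w=50) → cum 299
Optimal location: mile 30.

x = 30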